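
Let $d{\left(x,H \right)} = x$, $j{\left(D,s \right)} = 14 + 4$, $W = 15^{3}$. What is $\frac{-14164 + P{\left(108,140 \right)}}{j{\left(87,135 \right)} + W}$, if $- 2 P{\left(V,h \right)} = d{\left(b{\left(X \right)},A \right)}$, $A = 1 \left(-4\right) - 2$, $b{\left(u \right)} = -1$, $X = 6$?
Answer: $- \frac{2179}{522} \approx -4.1743$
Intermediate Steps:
$W = 3375$
$j{\left(D,s \right)} = 18$
$A = -6$ ($A = -4 - 2 = -6$)
$P{\left(V,h \right)} = \frac{1}{2}$ ($P{\left(V,h \right)} = \left(- \frac{1}{2}\right) \left(-1\right) = \frac{1}{2}$)
$\frac{-14164 + P{\left(108,140 \right)}}{j{\left(87,135 \right)} + W} = \frac{-14164 + \frac{1}{2}}{18 + 3375} = - \frac{28327}{2 \cdot 3393} = \left(- \frac{28327}{2}\right) \frac{1}{3393} = - \frac{2179}{522}$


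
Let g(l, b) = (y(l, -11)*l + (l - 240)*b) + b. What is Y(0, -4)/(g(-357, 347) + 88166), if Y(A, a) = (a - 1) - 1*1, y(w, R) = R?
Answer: 6/114719 ≈ 5.2302e-5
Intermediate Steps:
Y(A, a) = -2 + a (Y(A, a) = (-1 + a) - 1 = -2 + a)
g(l, b) = b - 11*l + b*(-240 + l) (g(l, b) = (-11*l + (l - 240)*b) + b = (-11*l + (-240 + l)*b) + b = (-11*l + b*(-240 + l)) + b = b - 11*l + b*(-240 + l))
Y(0, -4)/(g(-357, 347) + 88166) = (-2 - 4)/((-239*347 - 11*(-357) + 347*(-357)) + 88166) = -6/((-82933 + 3927 - 123879) + 88166) = -6/(-202885 + 88166) = -6/(-114719) = -1/114719*(-6) = 6/114719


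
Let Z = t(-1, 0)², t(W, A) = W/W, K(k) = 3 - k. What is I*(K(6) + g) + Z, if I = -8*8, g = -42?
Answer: 2881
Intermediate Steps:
t(W, A) = 1
I = -64
Z = 1 (Z = 1² = 1)
I*(K(6) + g) + Z = -64*((3 - 1*6) - 42) + 1 = -64*((3 - 6) - 42) + 1 = -64*(-3 - 42) + 1 = -64*(-45) + 1 = 2880 + 1 = 2881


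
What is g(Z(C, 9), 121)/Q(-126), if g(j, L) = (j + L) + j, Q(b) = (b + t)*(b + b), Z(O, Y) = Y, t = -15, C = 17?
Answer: 139/35532 ≈ 0.0039120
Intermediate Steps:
Q(b) = 2*b*(-15 + b) (Q(b) = (b - 15)*(b + b) = (-15 + b)*(2*b) = 2*b*(-15 + b))
g(j, L) = L + 2*j (g(j, L) = (L + j) + j = L + 2*j)
g(Z(C, 9), 121)/Q(-126) = (121 + 2*9)/((2*(-126)*(-15 - 126))) = (121 + 18)/((2*(-126)*(-141))) = 139/35532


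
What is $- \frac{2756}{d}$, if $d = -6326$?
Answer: $\frac{1378}{3163} \approx 0.43566$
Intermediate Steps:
$- \frac{2756}{d} = - \frac{2756}{-6326} = \left(-2756\right) \left(- \frac{1}{6326}\right) = \frac{1378}{3163}$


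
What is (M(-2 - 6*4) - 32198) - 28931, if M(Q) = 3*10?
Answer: -61099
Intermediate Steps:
M(Q) = 30
(M(-2 - 6*4) - 32198) - 28931 = (30 - 32198) - 28931 = -32168 - 28931 = -61099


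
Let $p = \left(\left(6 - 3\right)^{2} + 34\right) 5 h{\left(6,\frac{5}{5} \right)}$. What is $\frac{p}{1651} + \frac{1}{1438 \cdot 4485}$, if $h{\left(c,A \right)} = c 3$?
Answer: $\frac{1919945827}{819077610} \approx 2.344$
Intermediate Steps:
$h{\left(c,A \right)} = 3 c$
$p = 3870$ ($p = \left(\left(6 - 3\right)^{2} + 34\right) 5 \cdot 3 \cdot 6 = \left(3^{2} + 34\right) 5 \cdot 18 = \left(9 + 34\right) 90 = 43 \cdot 90 = 3870$)
$\frac{p}{1651} + \frac{1}{1438 \cdot 4485} = \frac{3870}{1651} + \frac{1}{1438 \cdot 4485} = 3870 \cdot \frac{1}{1651} + \frac{1}{1438} \cdot \frac{1}{4485} = \frac{3870}{1651} + \frac{1}{6449430} = \frac{1919945827}{819077610}$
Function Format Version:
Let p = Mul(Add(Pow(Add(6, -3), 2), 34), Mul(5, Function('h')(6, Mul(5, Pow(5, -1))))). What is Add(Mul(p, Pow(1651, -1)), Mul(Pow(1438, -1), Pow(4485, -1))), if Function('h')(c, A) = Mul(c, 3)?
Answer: Rational(1919945827, 819077610) ≈ 2.3440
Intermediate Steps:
Function('h')(c, A) = Mul(3, c)
p = 3870 (p = Mul(Add(Pow(Add(6, -3), 2), 34), Mul(5, Mul(3, 6))) = Mul(Add(Pow(3, 2), 34), Mul(5, 18)) = Mul(Add(9, 34), 90) = Mul(43, 90) = 3870)
Add(Mul(p, Pow(1651, -1)), Mul(Pow(1438, -1), Pow(4485, -1))) = Add(Mul(3870, Pow(1651, -1)), Mul(Pow(1438, -1), Pow(4485, -1))) = Add(Mul(3870, Rational(1, 1651)), Mul(Rational(1, 1438), Rational(1, 4485))) = Add(Rational(3870, 1651), Rational(1, 6449430)) = Rational(1919945827, 819077610)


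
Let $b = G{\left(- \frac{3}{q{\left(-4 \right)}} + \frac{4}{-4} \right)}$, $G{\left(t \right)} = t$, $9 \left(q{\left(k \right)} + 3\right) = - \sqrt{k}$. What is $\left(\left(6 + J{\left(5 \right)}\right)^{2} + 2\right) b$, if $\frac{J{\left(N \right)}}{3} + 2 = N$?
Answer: $- \frac{908}{733} - \frac{12258 i}{733} \approx -1.2387 - 16.723 i$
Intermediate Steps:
$J{\left(N \right)} = -6 + 3 N$
$q{\left(k \right)} = -3 - \frac{\sqrt{k}}{9}$ ($q{\left(k \right)} = -3 + \frac{\left(-1\right) \sqrt{k}}{9} = -3 - \frac{\sqrt{k}}{9}$)
$b = -1 - \frac{243 \left(-3 + \frac{2 i}{9}\right)}{733}$ ($b = - \frac{3}{-3 - \frac{\sqrt{-4}}{9}} + \frac{4}{-4} = - \frac{3}{-3 - \frac{2 i}{9}} + 4 \left(- \frac{1}{4}\right) = - \frac{3}{-3 - \frac{2 i}{9}} - 1 = - 3 \frac{81 \left(-3 + \frac{2 i}{9}\right)}{733} - 1 = - \frac{243 \left(-3 + \frac{2 i}{9}\right)}{733} - 1 = -1 - \frac{243 \left(-3 + \frac{2 i}{9}\right)}{733} \approx -0.005457 - 0.07367 i$)
$\left(\left(6 + J{\left(5 \right)}\right)^{2} + 2\right) b = \left(\left(6 + \left(-6 + 3 \cdot 5\right)\right)^{2} + 2\right) \left(- \frac{4}{733} - \frac{54 i}{733}\right) = \left(\left(6 + \left(-6 + 15\right)\right)^{2} + 2\right) \left(- \frac{4}{733} - \frac{54 i}{733}\right) = \left(\left(6 + 9\right)^{2} + 2\right) \left(- \frac{4}{733} - \frac{54 i}{733}\right) = \left(15^{2} + 2\right) \left(- \frac{4}{733} - \frac{54 i}{733}\right) = \left(225 + 2\right) \left(- \frac{4}{733} - \frac{54 i}{733}\right) = 227 \left(- \frac{4}{733} - \frac{54 i}{733}\right) = - \frac{908}{733} - \frac{12258 i}{733}$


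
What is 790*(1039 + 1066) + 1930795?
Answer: 3593745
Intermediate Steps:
790*(1039 + 1066) + 1930795 = 790*2105 + 1930795 = 1662950 + 1930795 = 3593745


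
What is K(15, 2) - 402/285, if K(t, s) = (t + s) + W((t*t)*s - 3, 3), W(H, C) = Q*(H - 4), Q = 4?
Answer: 169821/95 ≈ 1787.6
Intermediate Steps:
W(H, C) = -16 + 4*H (W(H, C) = 4*(H - 4) = 4*(-4 + H) = -16 + 4*H)
K(t, s) = -28 + s + t + 4*s*t**2 (K(t, s) = (t + s) + (-16 + 4*((t*t)*s - 3)) = (s + t) + (-16 + 4*(t**2*s - 3)) = (s + t) + (-16 + 4*(s*t**2 - 3)) = (s + t) + (-16 + 4*(-3 + s*t**2)) = (s + t) + (-16 + (-12 + 4*s*t**2)) = (s + t) + (-28 + 4*s*t**2) = -28 + s + t + 4*s*t**2)
K(15, 2) - 402/285 = (-28 + 2 + 15 + 4*2*15**2) - 402/285 = (-28 + 2 + 15 + 4*2*225) - 402*1/285 = (-28 + 2 + 15 + 1800) - 134/95 = 1789 - 134/95 = 169821/95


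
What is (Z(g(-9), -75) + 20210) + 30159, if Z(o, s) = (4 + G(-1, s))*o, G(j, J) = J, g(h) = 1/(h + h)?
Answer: 906713/18 ≈ 50373.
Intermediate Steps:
g(h) = 1/(2*h)
Z(o, s) = o*(4 + s) (Z(o, s) = (4 + s)*o = o*(4 + s))
(Z(g(-9), -75) + 20210) + 30159 = (((1/2)/(-9))*(4 - 75) + 20210) + 30159 = (((1/2)*(-1/9))*(-71) + 20210) + 30159 = (-1/18*(-71) + 20210) + 30159 = (71/18 + 20210) + 30159 = 363851/18 + 30159 = 906713/18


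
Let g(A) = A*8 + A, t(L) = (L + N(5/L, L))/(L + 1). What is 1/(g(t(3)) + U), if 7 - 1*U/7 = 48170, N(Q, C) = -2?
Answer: -4/1348555 ≈ -2.9661e-6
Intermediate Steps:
t(L) = (-2 + L)/(1 + L) (t(L) = (L - 2)/(L + 1) = (-2 + L)/(1 + L))
U = -337141 (U = 49 - 7*48170 = 49 - 337190 = -337141)
g(A) = 9*A (g(A) = 8*A + A = 9*A)
1/(g(t(3)) + U) = 1/(9*((-2 + 3)/(1 + 3)) - 337141) = 1/(9*(1/4) - 337141) = 1/(9*((¼)*1) - 337141) = 1/(9*(¼) - 337141) = 1/(9/4 - 337141) = 1/(-1348555/4) = -4/1348555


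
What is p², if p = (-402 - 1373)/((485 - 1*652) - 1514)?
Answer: 3150625/2825761 ≈ 1.1150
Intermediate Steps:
p = 1775/1681 (p = -1775/((485 - 652) - 1514) = -1775/(-167 - 1514) = -1775/(-1681) = -1775*(-1/1681) = 1775/1681 ≈ 1.0559)
p² = (1775/1681)² = 3150625/2825761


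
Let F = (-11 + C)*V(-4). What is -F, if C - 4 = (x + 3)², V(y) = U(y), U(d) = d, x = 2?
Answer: 72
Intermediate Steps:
V(y) = y
C = 29 (C = 4 + (2 + 3)² = 4 + 5² = 4 + 25 = 29)
F = -72 (F = (-11 + 29)*(-4) = 18*(-4) = -72)
-F = -1*(-72) = 72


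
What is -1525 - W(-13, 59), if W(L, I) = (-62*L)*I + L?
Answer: -49066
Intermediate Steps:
W(L, I) = L - 62*I*L (W(L, I) = -62*I*L + L = L - 62*I*L)
-1525 - W(-13, 59) = -1525 - (-13)*(1 - 62*59) = -1525 - (-13)*(1 - 3658) = -1525 - (-13)*(-3657) = -1525 - 1*47541 = -1525 - 47541 = -49066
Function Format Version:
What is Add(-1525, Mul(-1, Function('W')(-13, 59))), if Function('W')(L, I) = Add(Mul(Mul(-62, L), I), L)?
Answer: -49066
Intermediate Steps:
Function('W')(L, I) = Add(L, Mul(-62, I, L)) (Function('W')(L, I) = Add(Mul(-62, I, L), L) = Add(L, Mul(-62, I, L)))
Add(-1525, Mul(-1, Function('W')(-13, 59))) = Add(-1525, Mul(-1, Mul(-13, Add(1, Mul(-62, 59))))) = Add(-1525, Mul(-1, Mul(-13, Add(1, -3658)))) = Add(-1525, Mul(-1, Mul(-13, -3657))) = Add(-1525, Mul(-1, 47541)) = Add(-1525, -47541) = -49066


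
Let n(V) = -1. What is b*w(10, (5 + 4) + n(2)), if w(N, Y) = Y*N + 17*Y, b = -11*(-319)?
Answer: 757944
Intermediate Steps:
b = 3509
w(N, Y) = 17*Y + N*Y (w(N, Y) = N*Y + 17*Y = 17*Y + N*Y)
b*w(10, (5 + 4) + n(2)) = 3509*(((5 + 4) - 1)*(17 + 10)) = 3509*((9 - 1)*27) = 3509*(8*27) = 3509*216 = 757944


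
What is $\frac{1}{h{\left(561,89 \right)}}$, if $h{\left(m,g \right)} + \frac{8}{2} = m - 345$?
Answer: $\frac{1}{212} \approx 0.004717$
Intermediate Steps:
$h{\left(m,g \right)} = -349 + m$ ($h{\left(m,g \right)} = -4 + \left(m - 345\right) = -4 + \left(-345 + m\right) = -349 + m$)
$\frac{1}{h{\left(561,89 \right)}} = \frac{1}{-349 + 561} = \frac{1}{212}$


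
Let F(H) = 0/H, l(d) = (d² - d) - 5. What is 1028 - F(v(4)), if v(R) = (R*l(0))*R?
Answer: 1028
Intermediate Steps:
l(d) = -5 + d² - d
v(R) = -5*R² (v(R) = (R*(-5 + 0² - 1*0))*R = (R*(-5 + 0 + 0))*R = (R*(-5))*R = (-5*R)*R = -5*R²)
F(H) = 0
1028 - F(v(4)) = 1028 - 1*0 = 1028 + 0 = 1028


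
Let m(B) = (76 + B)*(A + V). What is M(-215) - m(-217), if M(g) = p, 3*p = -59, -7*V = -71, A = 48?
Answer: 171748/21 ≈ 8178.5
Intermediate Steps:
V = 71/7 (V = -⅐*(-71) = 71/7 ≈ 10.143)
p = -59/3 (p = (⅓)*(-59) = -59/3 ≈ -19.667)
M(g) = -59/3
m(B) = 30932/7 + 407*B/7 (m(B) = (76 + B)*(48 + 71/7) = (76 + B)*(407/7) = 30932/7 + 407*B/7)
M(-215) - m(-217) = -59/3 - (30932/7 + (407/7)*(-217)) = -59/3 - (30932/7 - 12617) = -59/3 - 1*(-57387/7) = -59/3 + 57387/7 = 171748/21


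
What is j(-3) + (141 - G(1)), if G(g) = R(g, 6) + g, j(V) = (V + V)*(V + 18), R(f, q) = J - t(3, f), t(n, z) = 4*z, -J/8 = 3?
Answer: 78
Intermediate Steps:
J = -24 (J = -8*3 = -24)
R(f, q) = -24 - 4*f
j(V) = 2*V*(18 + V) (j(V) = (2*V)*(18 + V) = 2*V*(18 + V))
G(g) = -24 - 3*g (G(g) = (-24 - 4*g) + g = -24 - 3*g)
j(-3) + (141 - G(1)) = 2*(-3)*(18 - 3) + (141 - (-24 - 3*1)) = 2*(-3)*15 + (141 - (-24 - 3)) = -90 + (141 - 1*(-27)) = -90 + (141 + 27) = -90 + 168 = 78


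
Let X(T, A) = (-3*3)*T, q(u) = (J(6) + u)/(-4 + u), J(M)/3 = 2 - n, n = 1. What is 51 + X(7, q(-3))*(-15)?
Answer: 996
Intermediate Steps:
J(M) = 3 (J(M) = 3*(2 - 1*1) = 3*(2 - 1) = 3*1 = 3)
q(u) = (3 + u)/(-4 + u)
X(T, A) = -9*T
51 + X(7, q(-3))*(-15) = 51 - 9*7*(-15) = 51 - 63*(-15) = 51 + 945 = 996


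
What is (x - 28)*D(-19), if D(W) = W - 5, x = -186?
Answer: 5136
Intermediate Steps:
D(W) = -5 + W
(x - 28)*D(-19) = (-186 - 28)*(-5 - 19) = -214*(-24) = 5136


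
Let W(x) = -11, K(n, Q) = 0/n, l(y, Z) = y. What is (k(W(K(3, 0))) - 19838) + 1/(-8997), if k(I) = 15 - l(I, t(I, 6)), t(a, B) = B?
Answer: -178248565/8997 ≈ -19812.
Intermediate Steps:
K(n, Q) = 0
k(I) = 15 - I
(k(W(K(3, 0))) - 19838) + 1/(-8997) = ((15 - 1*(-11)) - 19838) + 1/(-8997) = ((15 + 11) - 19838) - 1/8997 = (26 - 19838) - 1/8997 = -19812 - 1/8997 = -178248565/8997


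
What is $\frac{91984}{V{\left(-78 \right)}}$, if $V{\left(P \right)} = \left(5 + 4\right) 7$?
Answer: $\frac{91984}{63} \approx 1460.1$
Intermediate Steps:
$V{\left(P \right)} = 63$ ($V{\left(P \right)} = 9 \cdot 7 = 63$)
$\frac{91984}{V{\left(-78 \right)}} = \frac{91984}{63}$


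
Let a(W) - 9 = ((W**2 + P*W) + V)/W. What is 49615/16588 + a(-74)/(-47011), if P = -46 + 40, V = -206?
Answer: 86342546417/28853283316 ≈ 2.9925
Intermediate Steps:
P = -6
a(W) = 9 + (-206 + W**2 - 6*W)/W (a(W) = 9 + ((W**2 - 6*W) - 206)/W = 9 + (-206 + W**2 - 6*W)/W)
49615/16588 + a(-74)/(-47011) = 49615/16588 + (3 - 74 - 206/(-74))/(-47011) = 49615*(1/16588) + (3 - 74 - 206*(-1/74))*(-1/47011) = 49615/16588 + (3 - 74 + 103/37)*(-1/47011) = 49615/16588 - 2524/37*(-1/47011) = 49615/16588 + 2524/1739407 = 86342546417/28853283316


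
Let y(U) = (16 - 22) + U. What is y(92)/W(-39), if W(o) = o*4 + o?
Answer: -86/195 ≈ -0.44103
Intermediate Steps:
y(U) = -6 + U
W(o) = 5*o (W(o) = 4*o + o = 5*o)
y(92)/W(-39) = (-6 + 92)/((5*(-39))) = 86/(-195) = 86*(-1/195) = -86/195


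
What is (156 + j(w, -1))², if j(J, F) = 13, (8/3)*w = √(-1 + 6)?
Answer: 28561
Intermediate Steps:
w = 3*√5/8 (w = 3*√(-1 + 6)/8 = 3*√5/8 ≈ 0.83853)
(156 + j(w, -1))² = (156 + 13)² = 169² = 28561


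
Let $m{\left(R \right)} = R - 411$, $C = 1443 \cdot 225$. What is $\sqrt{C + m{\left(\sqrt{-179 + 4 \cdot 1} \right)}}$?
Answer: $\sqrt{324264 + 5 i \sqrt{7}} \approx 569.44 + 0.01 i$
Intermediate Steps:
$C = 324675$
$m{\left(R \right)} = -411 + R$
$\sqrt{C + m{\left(\sqrt{-179 + 4 \cdot 1} \right)}} = \sqrt{324675 - \left(411 - \sqrt{-179 + 4 \cdot 1}\right)} = \sqrt{324675 - \left(411 - \sqrt{-179 + 4}\right)} = \sqrt{324675 - \left(411 - \sqrt{-175}\right)} = \sqrt{324675 - \left(411 - 5 i \sqrt{7}\right)} = \sqrt{324264 + 5 i \sqrt{7}}$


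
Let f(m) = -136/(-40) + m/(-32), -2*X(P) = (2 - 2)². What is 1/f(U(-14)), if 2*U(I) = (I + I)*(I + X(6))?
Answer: -40/109 ≈ -0.36697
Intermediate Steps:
X(P) = 0 (X(P) = -(2 - 2)²/2 = -½*0² = -½*0 = 0)
U(I) = I² (U(I) = ((I + I)*(I + 0))/2 = ((2*I)*I)/2 = (2*I²)/2 = I²)
f(m) = 17/5 - m/32 (f(m) = -136*(-1/40) + m*(-1/32) = 17/5 - m/32)
1/f(U(-14)) = 1/(17/5 - 1/32*(-14)²) = 1/(17/5 - 1/32*196) = 1/(17/5 - 49/8) = 1/(-109/40) = -40/109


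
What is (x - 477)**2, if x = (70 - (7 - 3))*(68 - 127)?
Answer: 19105641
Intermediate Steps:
x = -3894 (x = (70 - 1*4)*(-59) = (70 - 4)*(-59) = 66*(-59) = -3894)
(x - 477)**2 = (-3894 - 477)**2 = (-4371)**2 = 19105641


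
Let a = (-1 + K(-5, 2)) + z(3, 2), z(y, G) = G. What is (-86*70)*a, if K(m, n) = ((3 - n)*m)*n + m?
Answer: 84280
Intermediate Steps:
K(m, n) = m + m*n*(3 - n) (K(m, n) = (m*(3 - n))*n + m = m*n*(3 - n) + m = m + m*n*(3 - n))
a = -14 (a = (-1 - 5*(1 - 1*2**2 + 3*2)) + 2 = (-1 - 5*(1 - 1*4 + 6)) + 2 = (-1 - 5*(1 - 4 + 6)) + 2 = (-1 - 5*3) + 2 = (-1 - 15) + 2 = -16 + 2 = -14)
(-86*70)*a = -86*70*(-14) = -6020*(-14) = 84280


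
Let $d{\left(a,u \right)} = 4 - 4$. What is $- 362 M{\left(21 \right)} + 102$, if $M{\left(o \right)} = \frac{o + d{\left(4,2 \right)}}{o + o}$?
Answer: $-79$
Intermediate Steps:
$d{\left(a,u \right)} = 0$
$M{\left(o \right)} = \frac{1}{2}$ ($M{\left(o \right)} = \frac{o + 0}{o + o} = \frac{o}{2 o} = o \frac{1}{2 o} = \frac{1}{2}$)
$- 362 M{\left(21 \right)} + 102 = \left(-362\right) \frac{1}{2} + 102 = -181 + 102 = -79$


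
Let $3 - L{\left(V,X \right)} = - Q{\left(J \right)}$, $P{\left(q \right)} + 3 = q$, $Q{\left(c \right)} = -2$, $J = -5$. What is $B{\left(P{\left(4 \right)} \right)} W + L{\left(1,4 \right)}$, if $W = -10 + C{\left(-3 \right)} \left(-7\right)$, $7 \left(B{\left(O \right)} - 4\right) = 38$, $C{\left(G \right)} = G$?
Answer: $\frac{733}{7} \approx 104.71$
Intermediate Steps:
$P{\left(q \right)} = -3 + q$
$B{\left(O \right)} = \frac{66}{7}$ ($B{\left(O \right)} = 4 + \frac{1}{7} \cdot 38 = 4 + \frac{38}{7} = \frac{66}{7}$)
$L{\left(V,X \right)} = 1$ ($L{\left(V,X \right)} = 3 - \left(-1\right) \left(-2\right) = 3 - 2 = 1$)
$W = 11$ ($W = -10 - -21 = -10 + 21 = 11$)
$B{\left(P{\left(4 \right)} \right)} W + L{\left(1,4 \right)} = \frac{66}{7} \cdot 11 + 1 = \frac{726}{7} + 1 = \frac{733}{7}$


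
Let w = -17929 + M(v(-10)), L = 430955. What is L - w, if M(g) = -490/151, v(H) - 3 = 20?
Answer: 67781974/151 ≈ 4.4889e+5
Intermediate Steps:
v(H) = 23 (v(H) = 3 + 20 = 23)
M(g) = -490/151 (M(g) = -490*1/151 = -490/151)
w = -2707769/151 (w = -17929 - 490/151 = -2707769/151 ≈ -17932.)
L - w = 430955 - 1*(-2707769/151) = 430955 + 2707769/151 = 67781974/151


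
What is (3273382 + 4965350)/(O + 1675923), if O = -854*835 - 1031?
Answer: 4119366/480901 ≈ 8.5659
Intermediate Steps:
O = -714121 (O = -713090 - 1031 = -714121)
(3273382 + 4965350)/(O + 1675923) = (3273382 + 4965350)/(-714121 + 1675923) = 8238732/961802 = 8238732*(1/961802) = 4119366/480901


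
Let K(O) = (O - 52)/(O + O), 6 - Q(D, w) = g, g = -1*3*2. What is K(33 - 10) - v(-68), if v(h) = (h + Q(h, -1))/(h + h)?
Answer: -815/782 ≈ -1.0422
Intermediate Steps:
g = -6 (g = -3*2 = -6)
Q(D, w) = 12 (Q(D, w) = 6 - 1*(-6) = 6 + 6 = 12)
v(h) = (12 + h)/(2*h) (v(h) = (h + 12)/(h + h) = (12 + h)/((2*h)) = (12 + h)*(1/(2*h)) = (12 + h)/(2*h))
K(O) = (-52 + O)/(2*O) (K(O) = (-52 + O)/((2*O)) = (-52 + O)*(1/(2*O)) = (-52 + O)/(2*O))
K(33 - 10) - v(-68) = (-52 + (33 - 10))/(2*(33 - 10)) - (12 - 68)/(2*(-68)) = (½)*(-52 + 23)/23 - (-1)*(-56)/(2*68) = (½)*(1/23)*(-29) - 1*7/17 = -29/46 - 7/17 = -815/782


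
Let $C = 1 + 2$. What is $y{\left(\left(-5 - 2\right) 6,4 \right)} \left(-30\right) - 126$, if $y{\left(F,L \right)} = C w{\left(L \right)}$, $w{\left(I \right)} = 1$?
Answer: $-216$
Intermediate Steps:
$C = 3$
$y{\left(F,L \right)} = 3$ ($y{\left(F,L \right)} = 3 \cdot 1 = 3$)
$y{\left(\left(-5 - 2\right) 6,4 \right)} \left(-30\right) - 126 = 3 \left(-30\right) - 126 = -90 - 126 = -216$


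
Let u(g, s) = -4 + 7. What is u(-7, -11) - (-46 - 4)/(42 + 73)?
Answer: 79/23 ≈ 3.4348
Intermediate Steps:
u(g, s) = 3
u(-7, -11) - (-46 - 4)/(42 + 73) = 3 - (-46 - 4)/(42 + 73) = 3 - (-50)/115 = 3 - 1*(-10/23) = 3 + 10/23 = 79/23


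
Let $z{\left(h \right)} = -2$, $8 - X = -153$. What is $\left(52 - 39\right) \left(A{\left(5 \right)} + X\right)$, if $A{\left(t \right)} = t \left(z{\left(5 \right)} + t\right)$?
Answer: $2288$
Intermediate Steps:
$X = 161$ ($X = 8 - -153 = 8 + 153 = 161$)
$A{\left(t \right)} = t \left(-2 + t\right)$
$\left(52 - 39\right) \left(A{\left(5 \right)} + X\right) = \left(52 - 39\right) \left(5 \left(-2 + 5\right) + 161\right) = \left(52 - 39\right) \left(5 \cdot 3 + 161\right) = 13 \left(15 + 161\right) = 13 \cdot 176 = 2288$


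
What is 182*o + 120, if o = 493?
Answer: 89846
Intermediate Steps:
182*o + 120 = 182*493 + 120 = 89726 + 120 = 89846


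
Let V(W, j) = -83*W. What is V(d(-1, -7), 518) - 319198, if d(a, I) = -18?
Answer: -317704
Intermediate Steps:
V(d(-1, -7), 518) - 319198 = -83*(-18) - 319198 = 1494 - 319198 = -317704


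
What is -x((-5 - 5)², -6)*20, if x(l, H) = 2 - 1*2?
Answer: 0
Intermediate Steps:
x(l, H) = 0 (x(l, H) = 2 - 2 = 0)
-x((-5 - 5)², -6)*20 = -1*0*20 = 0*20 = 0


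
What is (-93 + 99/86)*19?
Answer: -150081/86 ≈ -1745.1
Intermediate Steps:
(-93 + 99/86)*19 = -7899/86*19 = -150081/86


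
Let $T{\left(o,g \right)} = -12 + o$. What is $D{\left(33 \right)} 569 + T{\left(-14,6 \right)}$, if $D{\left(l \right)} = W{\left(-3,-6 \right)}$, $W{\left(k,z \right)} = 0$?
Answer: $-26$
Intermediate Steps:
$D{\left(l \right)} = 0$
$D{\left(33 \right)} 569 + T{\left(-14,6 \right)} = 0 \cdot 569 - 26 = 0 - 26 = -26$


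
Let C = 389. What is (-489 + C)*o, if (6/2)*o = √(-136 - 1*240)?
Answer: -200*I*√94/3 ≈ -646.36*I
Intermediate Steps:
o = 2*I*√94/3 (o = √(-136 - 1*240)/3 = √(-136 - 240)/3 = √(-376)/3 = (2*I*√94)/3 = 2*I*√94/3 ≈ 6.4636*I)
(-489 + C)*o = (-489 + 389)*(2*I*√94/3) = -200*I*√94/3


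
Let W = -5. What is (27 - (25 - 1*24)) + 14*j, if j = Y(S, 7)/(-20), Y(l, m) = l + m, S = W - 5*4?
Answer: 193/5 ≈ 38.600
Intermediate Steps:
S = -25 (S = -5 - 5*4 = -5 - 20 = -25)
j = 9/10 (j = (-25 + 7)/(-20) = -18*(-1/20) = 9/10 ≈ 0.90000)
(27 - (25 - 1*24)) + 14*j = (27 - (25 - 1*24)) + 14*(9/10) = (27 - (25 - 24)) + 63/5 = (27 - 1*1) + 63/5 = (27 - 1) + 63/5 = 26 + 63/5 = 193/5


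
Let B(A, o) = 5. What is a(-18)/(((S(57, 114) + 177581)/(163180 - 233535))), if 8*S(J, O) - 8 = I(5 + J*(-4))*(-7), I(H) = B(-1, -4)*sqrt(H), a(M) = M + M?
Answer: 28785672829440/2018263743511 + 709178400*I*sqrt(223)/2018263743511 ≈ 14.263 + 0.0052472*I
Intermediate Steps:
a(M) = 2*M
I(H) = 5*sqrt(H)
S(J, O) = 1 - 35*sqrt(5 - 4*J)/8 (S(J, O) = 1 + ((5*sqrt(5 + J*(-4)))*(-7))/8 = 1 + ((5*sqrt(5 - 4*J))*(-7))/8 = 1 + (-35*sqrt(5 - 4*J))/8 = 1 - 35*sqrt(5 - 4*J)/8)
a(-18)/(((S(57, 114) + 177581)/(163180 - 233535))) = (2*(-18))/((((1 - 35*sqrt(5 - 4*57)/8) + 177581)/(163180 - 233535))) = -36*(-70355/((1 - 35*sqrt(5 - 228)/8) + 177581)) = -36*(-70355/((1 - 35*I*sqrt(223)/8) + 177581)) = -36*(-70355/(177582 - 35*I*sqrt(223)/8)) = -36/(-177582/70355 + 7*I*sqrt(223)/112568)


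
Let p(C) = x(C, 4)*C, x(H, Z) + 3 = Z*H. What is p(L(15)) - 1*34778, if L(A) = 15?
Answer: -33923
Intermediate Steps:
x(H, Z) = -3 + H*Z (x(H, Z) = -3 + Z*H = -3 + H*Z)
p(C) = C*(-3 + 4*C) (p(C) = (-3 + C*4)*C = (-3 + 4*C)*C = C*(-3 + 4*C))
p(L(15)) - 1*34778 = 15*(-3 + 4*15) - 1*34778 = 15*(-3 + 60) - 34778 = 15*57 - 34778 = 855 - 34778 = -33923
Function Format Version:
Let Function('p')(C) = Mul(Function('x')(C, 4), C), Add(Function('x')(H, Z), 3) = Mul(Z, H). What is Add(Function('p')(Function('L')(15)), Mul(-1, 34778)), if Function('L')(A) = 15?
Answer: -33923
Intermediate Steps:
Function('x')(H, Z) = Add(-3, Mul(H, Z)) (Function('x')(H, Z) = Add(-3, Mul(Z, H)) = Add(-3, Mul(H, Z)))
Function('p')(C) = Mul(C, Add(-3, Mul(4, C))) (Function('p')(C) = Mul(Add(-3, Mul(C, 4)), C) = Mul(Add(-3, Mul(4, C)), C) = Mul(C, Add(-3, Mul(4, C))))
Add(Function('p')(Function('L')(15)), Mul(-1, 34778)) = Add(Mul(15, Add(-3, Mul(4, 15))), Mul(-1, 34778)) = Add(Mul(15, Add(-3, 60)), -34778) = Add(Mul(15, 57), -34778) = Add(855, -34778) = -33923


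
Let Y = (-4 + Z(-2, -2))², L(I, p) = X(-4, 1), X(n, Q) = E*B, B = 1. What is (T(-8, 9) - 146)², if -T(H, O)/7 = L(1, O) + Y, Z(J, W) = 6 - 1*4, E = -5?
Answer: 19321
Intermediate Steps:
Z(J, W) = 2 (Z(J, W) = 6 - 4 = 2)
X(n, Q) = -5 (X(n, Q) = -5*1 = -5)
L(I, p) = -5
Y = 4 (Y = (-4 + 2)² = (-2)² = 4)
T(H, O) = 7 (T(H, O) = -7*(-5 + 4) = -7*(-1) = 7)
(T(-8, 9) - 146)² = (7 - 146)² = (-139)² = 19321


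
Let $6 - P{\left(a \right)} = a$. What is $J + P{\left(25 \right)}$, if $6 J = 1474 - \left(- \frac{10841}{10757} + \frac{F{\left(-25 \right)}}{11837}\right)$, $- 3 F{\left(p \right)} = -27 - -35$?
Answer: $\frac{519893945527}{2291950962} \approx 226.83$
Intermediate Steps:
$F{\left(p \right)} = - \frac{8}{3}$ ($F{\left(p \right)} = - \frac{-27 - -35}{3} = - \frac{-27 + 35}{3} = \left(- \frac{1}{3}\right) 8 = - \frac{8}{3}$)
$J = \frac{563441013805}{2291950962}$ ($J = \frac{1474 - \left(- \frac{10841}{10757} - \frac{8}{3 \cdot 11837}\right)}{6} = \frac{1474 - \left(\left(-10841\right) \frac{1}{10757} - \frac{8}{35511}\right)}{6} = \frac{1474 - \left(- \frac{10841}{10757} - \frac{8}{35511}\right)}{6} = \frac{1474 - - \frac{385060807}{381991827}}{6} = \frac{1474 + \frac{385060807}{381991827}}{6} = \frac{1}{6} \cdot \frac{563441013805}{381991827} = \frac{563441013805}{2291950962} \approx 245.83$)
$P{\left(a \right)} = 6 - a$
$J + P{\left(25 \right)} = \frac{563441013805}{2291950962} + \left(6 - 25\right) = \frac{563441013805}{2291950962} - 19 = \frac{519893945527}{2291950962}$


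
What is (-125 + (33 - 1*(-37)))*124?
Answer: -6820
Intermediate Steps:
(-125 + (33 - 1*(-37)))*124 = (-125 + (33 + 37))*124 = (-125 + 70)*124 = -55*124 = -6820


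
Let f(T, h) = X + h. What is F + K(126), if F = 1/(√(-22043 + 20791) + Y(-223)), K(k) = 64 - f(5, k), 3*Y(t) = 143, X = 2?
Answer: -2029459/31717 - 18*I*√313/31717 ≈ -63.986 - 0.01004*I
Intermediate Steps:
f(T, h) = 2 + h
Y(t) = 143/3 (Y(t) = (⅓)*143 = 143/3)
K(k) = 62 - k (K(k) = 64 - (2 + k) = 64 + (-2 - k) = 62 - k)
F = 1/(143/3 + 2*I*√313) (F = 1/(√(-22043 + 20791) + 143/3) = 1/(√(-1252) + 143/3) = 1/(2*I*√313 + 143/3) = 1/(143/3 + 2*I*√313) ≈ 0.013526 - 0.01004*I)
F + K(126) = (429/31717 - 18*I*√313/31717) + (62 - 1*126) = (429/31717 - 18*I*√313/31717) + (62 - 126) = (429/31717 - 18*I*√313/31717) - 64 = -2029459/31717 - 18*I*√313/31717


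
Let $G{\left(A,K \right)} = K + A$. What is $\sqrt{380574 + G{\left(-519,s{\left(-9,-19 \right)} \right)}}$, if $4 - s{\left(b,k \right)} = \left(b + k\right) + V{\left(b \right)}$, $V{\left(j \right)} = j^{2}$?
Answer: $\sqrt{380006} \approx 616.45$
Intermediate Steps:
$s{\left(b,k \right)} = 4 - b - k - b^{2}$ ($s{\left(b,k \right)} = 4 - \left(\left(b + k\right) + b^{2}\right) = 4 - \left(b + k + b^{2}\right) = 4 - b - k - b^{2}$)
$G{\left(A,K \right)} = A + K$
$\sqrt{380574 + G{\left(-519,s{\left(-9,-19 \right)} \right)}} = \sqrt{380574 - 568} = \sqrt{380006}$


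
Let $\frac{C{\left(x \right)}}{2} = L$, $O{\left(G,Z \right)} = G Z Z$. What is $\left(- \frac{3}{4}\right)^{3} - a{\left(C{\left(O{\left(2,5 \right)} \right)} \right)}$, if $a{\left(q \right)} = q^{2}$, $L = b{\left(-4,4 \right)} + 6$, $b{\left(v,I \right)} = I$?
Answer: $- \frac{25627}{64} \approx -400.42$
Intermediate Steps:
$O{\left(G,Z \right)} = G Z^{2}$
$L = 10$ ($L = 4 + 6 = 10$)
$C{\left(x \right)} = 20$ ($C{\left(x \right)} = 2 \cdot 10 = 20$)
$\left(- \frac{3}{4}\right)^{3} - a{\left(C{\left(O{\left(2,5 \right)} \right)} \right)} = \left(- \frac{3}{4}\right)^{3} - 20^{2} = \left(\left(-3\right) \frac{1}{4}\right)^{3} - 400 = \left(- \frac{3}{4}\right)^{3} - 400 = - \frac{27}{64} - 400 = - \frac{25627}{64}$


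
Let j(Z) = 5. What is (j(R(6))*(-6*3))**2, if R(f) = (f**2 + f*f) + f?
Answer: 8100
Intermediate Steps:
R(f) = f + 2*f**2 (R(f) = (f**2 + f**2) + f = 2*f**2 + f = f + 2*f**2)
(j(R(6))*(-6*3))**2 = (5*(-6*3))**2 = (5*(-18))**2 = (-90)**2 = 8100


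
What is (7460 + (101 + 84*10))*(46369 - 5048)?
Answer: 347137721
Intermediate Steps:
(7460 + (101 + 84*10))*(46369 - 5048) = (7460 + (101 + 840))*41321 = (7460 + 941)*41321 = 8401*41321 = 347137721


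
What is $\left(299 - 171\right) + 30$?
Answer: $158$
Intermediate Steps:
$\left(299 - 171\right) + 30 = 128 + 30 = 158$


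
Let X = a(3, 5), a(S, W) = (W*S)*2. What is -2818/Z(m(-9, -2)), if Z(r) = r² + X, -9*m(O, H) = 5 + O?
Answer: -114129/1223 ≈ -93.319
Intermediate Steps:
m(O, H) = -5/9 - O/9 (m(O, H) = -(5 + O)/9 = -5/9 - O/9)
a(S, W) = 2*S*W (a(S, W) = (S*W)*2 = 2*S*W)
X = 30 (X = 2*3*5 = 30)
Z(r) = 30 + r² (Z(r) = r² + 30 = 30 + r²)
-2818/Z(m(-9, -2)) = -2818/(30 + (-5/9 - ⅑*(-9))²) = -2818/(30 + (-5/9 + 1)²) = -2818/(30 + (4/9)²) = -2818/(30 + 16/81) = -2818/2446/81 = -2818*81/2446 = -114129/1223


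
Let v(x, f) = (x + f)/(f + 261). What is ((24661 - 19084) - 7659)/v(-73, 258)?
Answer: -1080558/185 ≈ -5840.9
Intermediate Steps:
v(x, f) = (f + x)/(261 + f)
((24661 - 19084) - 7659)/v(-73, 258) = ((24661 - 19084) - 7659)/(((258 - 73)/(261 + 258))) = (5577 - 7659)/((185/519)) = -2082/((1/519)*185) = -2082/185/519 = -2082*519/185 = -1080558/185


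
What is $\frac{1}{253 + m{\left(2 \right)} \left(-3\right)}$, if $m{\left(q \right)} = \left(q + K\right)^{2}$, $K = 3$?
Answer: $\frac{1}{178} \approx 0.005618$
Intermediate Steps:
$m{\left(q \right)} = \left(3 + q\right)^{2}$ ($m{\left(q \right)} = \left(q + 3\right)^{2} = \left(3 + q\right)^{2}$)
$\frac{1}{253 + m{\left(2 \right)} \left(-3\right)} = \frac{1}{253 + \left(3 + 2\right)^{2} \left(-3\right)} = \frac{1}{253 + 5^{2} \left(-3\right)} = \frac{1}{253 + 25 \left(-3\right)} = \frac{1}{253 - 75} = \frac{1}{178}$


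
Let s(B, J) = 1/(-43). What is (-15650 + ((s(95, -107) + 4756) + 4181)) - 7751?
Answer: -621953/43 ≈ -14464.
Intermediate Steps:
s(B, J) = -1/43
(-15650 + ((s(95, -107) + 4756) + 4181)) - 7751 = (-15650 + ((-1/43 + 4756) + 4181)) - 7751 = (-15650 + (204507/43 + 4181)) - 7751 = (-15650 + 384290/43) - 7751 = -288660/43 - 7751 = -621953/43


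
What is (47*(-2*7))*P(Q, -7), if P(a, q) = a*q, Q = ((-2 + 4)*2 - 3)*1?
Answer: 4606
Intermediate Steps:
Q = 1 (Q = (2*2 - 3)*1 = (4 - 3)*1 = 1*1 = 1)
(47*(-2*7))*P(Q, -7) = (47*(-2*7))*(1*(-7)) = (47*(-14))*(-7) = -658*(-7) = 4606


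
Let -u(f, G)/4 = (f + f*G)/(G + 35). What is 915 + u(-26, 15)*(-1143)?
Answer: -928101/25 ≈ -37124.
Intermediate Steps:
u(f, G) = -4*(f + G*f)/(35 + G) (u(f, G) = -4*(f + f*G)/(G + 35) = -4*(f + G*f)/(35 + G))
915 + u(-26, 15)*(-1143) = 915 - 4*(-26)*(1 + 15)/(35 + 15)*(-1143) = 915 - 4*(-26)*16/50*(-1143) = 915 - 4*(-26)*1/50*16*(-1143) = 915 + (832/25)*(-1143) = 915 - 950976/25 = -928101/25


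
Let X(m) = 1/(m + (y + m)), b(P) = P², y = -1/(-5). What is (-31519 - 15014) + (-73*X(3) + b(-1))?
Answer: -1442857/31 ≈ -46544.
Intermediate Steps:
y = ⅕ (y = -1*(-⅕) = ⅕ ≈ 0.20000)
X(m) = 1/(⅕ + 2*m) (X(m) = 1/(m + (⅕ + m)) = 1/(⅕ + 2*m))
(-31519 - 15014) + (-73*X(3) + b(-1)) = (-31519 - 15014) + (-365/(1 + 10*3) + (-1)²) = -46533 + (-365/(1 + 30) + 1) = -46533 + (-365/31 + 1) = -46533 - 334/31 = -1442857/31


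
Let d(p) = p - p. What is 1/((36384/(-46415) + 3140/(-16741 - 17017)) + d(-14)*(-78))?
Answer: -783438785/686997086 ≈ -1.1404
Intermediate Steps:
d(p) = 0
1/((36384/(-46415) + 3140/(-16741 - 17017)) + d(-14)*(-78)) = 1/((36384/(-46415) + 3140/(-16741 - 17017)) + 0*(-78)) = 1/((36384*(-1/46415) + 3140/(-33758)) + 0) = 1/((-36384/46415 + 3140*(-1/33758)) + 0) = 1/((-36384/46415 - 1570/16879) + 0) = 1/(-686997086/783438785 + 0) = 1/(-686997086/783438785) = -783438785/686997086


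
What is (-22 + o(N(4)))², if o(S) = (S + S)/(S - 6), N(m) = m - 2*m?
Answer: 11236/25 ≈ 449.44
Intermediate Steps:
N(m) = -m
o(S) = 2*S/(-6 + S) (o(S) = (2*S)/(-6 + S) = 2*S/(-6 + S))
(-22 + o(N(4)))² = (-22 + 2*(-1*4)/(-6 - 1*4))² = (-22 + 2*(-4)/(-6 - 4))² = (-22 + 2*(-4)/(-10))² = (-22 + 2*(-4)*(-⅒))² = (-22 + ⅘)² = (-106/5)² = 11236/25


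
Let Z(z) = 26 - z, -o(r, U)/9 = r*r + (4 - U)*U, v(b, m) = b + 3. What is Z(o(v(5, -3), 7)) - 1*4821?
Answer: -4408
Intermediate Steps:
v(b, m) = 3 + b
o(r, U) = -9*r² - 9*U*(4 - U) (o(r, U) = -9*(r*r + (4 - U)*U) = -9*(r² + U*(4 - U)) = -9*r² - 9*U*(4 - U))
Z(o(v(5, -3), 7)) - 1*4821 = (26 - (-36*7 - 9*(3 + 5)² + 9*7²)) - 1*4821 = (26 - (-252 - 9*8² + 9*49)) - 4821 = (26 - (-252 - 9*64 + 441)) - 4821 = (26 - (-252 - 576 + 441)) - 4821 = (26 - 1*(-387)) - 4821 = (26 + 387) - 4821 = 413 - 4821 = -4408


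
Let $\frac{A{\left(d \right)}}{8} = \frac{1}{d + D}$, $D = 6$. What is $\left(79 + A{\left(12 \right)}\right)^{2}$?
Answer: $\frac{511225}{81} \approx 6311.4$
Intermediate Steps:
$A{\left(d \right)} = \frac{8}{6 + d}$ ($A{\left(d \right)} = \frac{8}{d + 6} = \frac{8}{6 + d}$)
$\left(79 + A{\left(12 \right)}\right)^{2} = \left(79 + \frac{8}{6 + 12}\right)^{2} = \left(79 + \frac{8}{18}\right)^{2} = \left(79 + 8 \cdot \frac{1}{18}\right)^{2} = \left(79 + \frac{4}{9}\right)^{2} = \left(\frac{715}{9}\right)^{2} = \frac{511225}{81}$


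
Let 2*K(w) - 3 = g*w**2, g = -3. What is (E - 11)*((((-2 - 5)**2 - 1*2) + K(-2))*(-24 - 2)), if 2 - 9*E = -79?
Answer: 2210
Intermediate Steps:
E = 9 (E = 2/9 - 1/9*(-79) = 2/9 + 79/9 = 9)
K(w) = 3/2 - 3*w**2/2 (K(w) = 3/2 + (-3*w**2)/2 = 3/2 - 3*w**2/2)
(E - 11)*((((-2 - 5)**2 - 1*2) + K(-2))*(-24 - 2)) = (9 - 11)*((((-2 - 5)**2 - 1*2) + (3/2 - 3/2*(-2)**2))*(-24 - 2)) = -2*(((-7)**2 - 2) + (3/2 - 3/2*4))*(-26) = -2*((49 - 2) + (3/2 - 6))*(-26) = -2*(47 - 9/2)*(-26) = -85*(-26) = -2*(-1105) = 2210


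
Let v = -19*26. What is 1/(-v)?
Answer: 1/494 ≈ 0.0020243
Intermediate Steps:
v = -494
1/(-v) = 1/(-1*(-494)) = 1/494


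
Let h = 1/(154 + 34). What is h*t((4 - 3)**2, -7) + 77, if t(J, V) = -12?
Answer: 3616/47 ≈ 76.936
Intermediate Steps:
h = 1/188 ≈ 0.0053191
h*t((4 - 3)**2, -7) + 77 = (1/188)*(-12) + 77 = -3/47 + 77 = 3616/47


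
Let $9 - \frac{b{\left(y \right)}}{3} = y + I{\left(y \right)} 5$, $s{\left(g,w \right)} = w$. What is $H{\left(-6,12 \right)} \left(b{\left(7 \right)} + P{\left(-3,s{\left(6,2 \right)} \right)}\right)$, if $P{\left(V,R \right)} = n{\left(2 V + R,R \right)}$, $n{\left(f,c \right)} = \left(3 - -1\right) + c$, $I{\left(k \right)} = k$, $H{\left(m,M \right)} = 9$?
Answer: $-837$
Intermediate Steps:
$n{\left(f,c \right)} = 4 + c$ ($n{\left(f,c \right)} = \left(3 + 1\right) + c = 4 + c$)
$b{\left(y \right)} = 27 - 18 y$ ($b{\left(y \right)} = 27 - 3 \left(y + y 5\right) = 27 - 3 \left(y + 5 y\right) = 27 - 3 \cdot 6 y = 27 - 18 y$)
$P{\left(V,R \right)} = 4 + R$
$H{\left(-6,12 \right)} \left(b{\left(7 \right)} + P{\left(-3,s{\left(6,2 \right)} \right)}\right) = 9 \left(\left(27 - 126\right) + \left(4 + 2\right)\right) = 9 \left(\left(27 - 126\right) + 6\right) = 9 \left(-99 + 6\right) = 9 \left(-93\right) = -837$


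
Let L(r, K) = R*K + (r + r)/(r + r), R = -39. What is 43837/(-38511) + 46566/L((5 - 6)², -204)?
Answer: 1444492217/306432027 ≈ 4.7139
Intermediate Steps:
L(r, K) = 1 - 39*K (L(r, K) = -39*K + (r + r)/(r + r) = -39*K + (2*r)/((2*r)) = -39*K + (2*r)*(1/(2*r)) = -39*K + 1 = 1 - 39*K)
43837/(-38511) + 46566/L((5 - 6)², -204) = 43837/(-38511) + 46566/(1 - 39*(-204)) = 43837*(-1/38511) + 46566/(1 + 7956) = -43837/38511 + 46566/7957 = 1444492217/306432027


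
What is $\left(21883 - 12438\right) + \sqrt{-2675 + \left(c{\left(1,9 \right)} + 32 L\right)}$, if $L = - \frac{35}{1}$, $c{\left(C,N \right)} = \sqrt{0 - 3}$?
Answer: $9445 + \sqrt{-3795 + i \sqrt{3}} \approx 9445.0 + 61.604 i$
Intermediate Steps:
$c{\left(C,N \right)} = i \sqrt{3}$ ($c{\left(C,N \right)} = \sqrt{-3} = i \sqrt{3}$)
$L = -35$ ($L = \left(-35\right) 1 = -35$)
$\left(21883 - 12438\right) + \sqrt{-2675 + \left(c{\left(1,9 \right)} + 32 L\right)} = \left(21883 - 12438\right) + \sqrt{-2675 + \left(i \sqrt{3} + 32 \left(-35\right)\right)} = 9445 + \sqrt{-2675 - \left(1120 - i \sqrt{3}\right)} = 9445 + \sqrt{-3795 + i \sqrt{3}}$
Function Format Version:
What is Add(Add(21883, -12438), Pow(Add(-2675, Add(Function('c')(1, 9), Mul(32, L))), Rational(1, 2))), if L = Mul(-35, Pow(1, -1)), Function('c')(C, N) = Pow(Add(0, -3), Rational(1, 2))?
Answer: Add(9445, Pow(Add(-3795, Mul(I, Pow(3, Rational(1, 2)))), Rational(1, 2))) ≈ Add(9445.0, Mul(61.604, I))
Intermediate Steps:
Function('c')(C, N) = Mul(I, Pow(3, Rational(1, 2))) (Function('c')(C, N) = Pow(-3, Rational(1, 2)) = Mul(I, Pow(3, Rational(1, 2))))
L = -35 (L = Mul(-35, 1) = -35)
Add(Add(21883, -12438), Pow(Add(-2675, Add(Function('c')(1, 9), Mul(32, L))), Rational(1, 2))) = Add(Add(21883, -12438), Pow(Add(-2675, Add(Mul(I, Pow(3, Rational(1, 2))), Mul(32, -35))), Rational(1, 2))) = Add(9445, Pow(Add(-2675, Add(Mul(I, Pow(3, Rational(1, 2))), -1120)), Rational(1, 2))) = Add(9445, Pow(Add(-2675, Add(-1120, Mul(I, Pow(3, Rational(1, 2))))), Rational(1, 2))) = Add(9445, Pow(Add(-3795, Mul(I, Pow(3, Rational(1, 2)))), Rational(1, 2)))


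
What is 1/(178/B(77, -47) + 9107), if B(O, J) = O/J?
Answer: 77/692873 ≈ 0.00011113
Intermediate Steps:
1/(178/B(77, -47) + 9107) = 1/(178/((77/(-47))) + 9107) = 1/(178/((77*(-1/47))) + 9107) = 1/(178/(-77/47) + 9107) = 1/(178*(-47/77) + 9107) = 1/(-8366/77 + 9107) = 1/(692873/77) = 77/692873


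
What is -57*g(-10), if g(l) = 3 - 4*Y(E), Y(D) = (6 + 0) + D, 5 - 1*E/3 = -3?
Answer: 6669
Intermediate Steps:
E = 24 (E = 15 - 3*(-3) = 15 + 9 = 24)
Y(D) = 6 + D
g(l) = -117 (g(l) = 3 - 4*(6 + 24) = 3 - 4*30 = 3 - 120 = -117)
-57*g(-10) = -57*(-117) = 6669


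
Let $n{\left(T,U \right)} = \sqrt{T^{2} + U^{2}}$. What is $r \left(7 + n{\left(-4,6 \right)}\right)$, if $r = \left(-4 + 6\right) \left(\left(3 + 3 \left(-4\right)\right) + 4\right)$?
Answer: $-70 - 20 \sqrt{13} \approx -142.11$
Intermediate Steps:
$r = -10$ ($r = 2 \left(\left(3 - 12\right) + 4\right) = 2 \left(-9 + 4\right) = 2 \left(-5\right) = -10$)
$r \left(7 + n{\left(-4,6 \right)}\right) = - 10 \left(7 + \sqrt{\left(-4\right)^{2} + 6^{2}}\right) = - 10 \left(7 + \sqrt{16 + 36}\right) = - 10 \left(7 + \sqrt{52}\right) = - 10 \left(7 + 2 \sqrt{13}\right) = -70 - 20 \sqrt{13}$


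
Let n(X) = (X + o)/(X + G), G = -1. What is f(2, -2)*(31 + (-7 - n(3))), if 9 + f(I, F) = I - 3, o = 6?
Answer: -195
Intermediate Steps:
n(X) = (6 + X)/(-1 + X) (n(X) = (X + 6)/(X - 1) = (6 + X)/(-1 + X))
f(I, F) = -12 + I (f(I, F) = -9 + (I - 3) = -9 + (-3 + I) = -12 + I)
f(2, -2)*(31 + (-7 - n(3))) = (-12 + 2)*(31 + (-7 - (6 + 3)/(-1 + 3))) = -10*(31 + (-7 - 9/2)) = -10*(31 - 23/2) = -10*39/2 = -195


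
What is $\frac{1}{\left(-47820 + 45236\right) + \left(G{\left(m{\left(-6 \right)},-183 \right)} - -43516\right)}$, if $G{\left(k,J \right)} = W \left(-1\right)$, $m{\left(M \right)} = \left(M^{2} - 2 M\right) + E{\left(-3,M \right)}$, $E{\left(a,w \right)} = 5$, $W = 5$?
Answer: $\frac{1}{40927} \approx 2.4434 \cdot 10^{-5}$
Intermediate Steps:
$m{\left(M \right)} = 5 + M^{2} - 2 M$ ($m{\left(M \right)} = \left(M^{2} - 2 M\right) + 5 = 5 + M^{2} - 2 M$)
$G{\left(k,J \right)} = -5$ ($G{\left(k,J \right)} = 5 \left(-1\right) = -5$)
$\frac{1}{\left(-47820 + 45236\right) + \left(G{\left(m{\left(-6 \right)},-183 \right)} - -43516\right)} = \frac{1}{\left(-47820 + 45236\right) - -43511} = \frac{1}{-2584 + \left(-5 + 43516\right)} = \frac{1}{-2584 + 43511} = \frac{1}{40927}$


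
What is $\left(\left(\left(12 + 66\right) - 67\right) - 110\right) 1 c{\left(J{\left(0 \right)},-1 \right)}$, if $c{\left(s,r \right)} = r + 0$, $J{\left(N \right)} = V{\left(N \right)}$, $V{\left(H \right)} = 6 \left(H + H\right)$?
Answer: $99$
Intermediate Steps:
$V{\left(H \right)} = 12 H$ ($V{\left(H \right)} = 6 \cdot 2 H = 12 H$)
$J{\left(N \right)} = 12 N$
$c{\left(s,r \right)} = r$
$\left(\left(\left(12 + 66\right) - 67\right) - 110\right) 1 c{\left(J{\left(0 \right)},-1 \right)} = \left(\left(\left(12 + 66\right) - 67\right) - 110\right) 1 \left(-1\right) = \left(\left(78 - 67\right) - 110\right) \left(-1\right) = \left(11 - 110\right) \left(-1\right) = \left(-99\right) \left(-1\right) = 99$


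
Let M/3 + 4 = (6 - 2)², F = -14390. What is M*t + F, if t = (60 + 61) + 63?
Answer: -7766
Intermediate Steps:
M = 36 (M = -12 + 3*(6 - 2)² = -12 + 3*4² = -12 + 3*16 = -12 + 48 = 36)
t = 184 (t = 121 + 63 = 184)
M*t + F = 36*184 - 14390 = 6624 - 14390 = -7766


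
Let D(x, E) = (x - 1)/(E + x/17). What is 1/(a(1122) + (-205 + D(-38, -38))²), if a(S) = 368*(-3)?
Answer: 51984/2106627025 ≈ 2.4676e-5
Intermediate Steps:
a(S) = -1104
D(x, E) = (-1 + x)/(E + x/17) (D(x, E) = (-1 + x)/(E + x*(1/17)) = (-1 + x)/(E + x/17))
1/(a(1122) + (-205 + D(-38, -38))²) = 1/(-1104 + (-205 + 17*(-1 - 38)/(-38 + 17*(-38)))²) = 1/(-1104 + (-205 + 17*(-39)/(-38 - 646))²) = 1/(-1104 + (-205 + 17*(-39)/(-684))²) = 1/(-1104 + (-205 + 17*(-1/684)*(-39))²) = 1/(-1104 + (-205 + 221/228)²) = 1/(-1104 + (-46519/228)²) = 1/(-1104 + 2164017361/51984) = 1/(2106627025/51984) = 51984/2106627025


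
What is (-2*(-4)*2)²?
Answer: 256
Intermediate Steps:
(-2*(-4)*2)² = (8*2)² = 16² = 256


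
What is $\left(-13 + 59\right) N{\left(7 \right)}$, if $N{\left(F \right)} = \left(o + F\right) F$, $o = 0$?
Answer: $2254$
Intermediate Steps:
$N{\left(F \right)} = F^{2}$ ($N{\left(F \right)} = \left(0 + F\right) F = F F = F^{2}$)
$\left(-13 + 59\right) N{\left(7 \right)} = \left(-13 + 59\right) 7^{2} = 46 \cdot 49 = 2254$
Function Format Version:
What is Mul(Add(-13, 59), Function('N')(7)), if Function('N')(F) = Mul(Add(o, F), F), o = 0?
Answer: 2254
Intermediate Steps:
Function('N')(F) = Pow(F, 2) (Function('N')(F) = Mul(Add(0, F), F) = Mul(F, F) = Pow(F, 2))
Mul(Add(-13, 59), Function('N')(7)) = Mul(Add(-13, 59), Pow(7, 2)) = Mul(46, 49) = 2254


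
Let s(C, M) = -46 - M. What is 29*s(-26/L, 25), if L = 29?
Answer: -2059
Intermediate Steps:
29*s(-26/L, 25) = 29*(-46 - 1*25) = 29*(-46 - 25) = 29*(-71) = -2059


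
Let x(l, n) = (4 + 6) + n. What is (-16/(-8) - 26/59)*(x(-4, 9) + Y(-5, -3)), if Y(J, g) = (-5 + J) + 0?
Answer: 828/59 ≈ 14.034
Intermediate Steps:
Y(J, g) = -5 + J
x(l, n) = 10 + n
(-16/(-8) - 26/59)*(x(-4, 9) + Y(-5, -3)) = (-16/(-8) - 26/59)*((10 + 9) + (-5 - 5)) = (-16*(-⅛) - 26*1/59)*(19 - 10) = (2 - 26/59)*9 = (92/59)*9 = 828/59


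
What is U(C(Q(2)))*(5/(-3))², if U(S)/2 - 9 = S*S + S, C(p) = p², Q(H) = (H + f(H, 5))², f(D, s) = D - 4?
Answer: 50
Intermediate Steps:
f(D, s) = -4 + D
Q(H) = (-4 + 2*H)² (Q(H) = (H + (-4 + H))² = (-4 + 2*H)²)
U(S) = 18 + 2*S + 2*S² (U(S) = 18 + 2*(S*S + S) = 18 + 2*(S² + S) = 18 + 2*(S + S²) = 18 + (2*S + 2*S²) = 18 + 2*S + 2*S²)
U(C(Q(2)))*(5/(-3))² = (18 + 2*(4*(-2 + 2)²)² + 2*((4*(-2 + 2)²)²)²)*(5/(-3))² = (18 + 2*(4*0²)² + 2*((4*0²)²)²)*(5*(-⅓))² = (18 + 2*(4*0)² + 2*((4*0)²)²)*(-5/3)² = (18 + 2*0² + 2*(0²)²)*(25/9) = (18 + 2*0 + 2*0²)*(25/9) = (18 + 0 + 2*0)*(25/9) = (18 + 0 + 0)*(25/9) = 18*(25/9) = 50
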